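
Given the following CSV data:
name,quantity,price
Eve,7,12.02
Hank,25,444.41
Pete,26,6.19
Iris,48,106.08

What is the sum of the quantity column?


Values in 'quantity' column:
  Row 1: 7
  Row 2: 25
  Row 3: 26
  Row 4: 48
Sum = 7 + 25 + 26 + 48 = 106

ANSWER: 106


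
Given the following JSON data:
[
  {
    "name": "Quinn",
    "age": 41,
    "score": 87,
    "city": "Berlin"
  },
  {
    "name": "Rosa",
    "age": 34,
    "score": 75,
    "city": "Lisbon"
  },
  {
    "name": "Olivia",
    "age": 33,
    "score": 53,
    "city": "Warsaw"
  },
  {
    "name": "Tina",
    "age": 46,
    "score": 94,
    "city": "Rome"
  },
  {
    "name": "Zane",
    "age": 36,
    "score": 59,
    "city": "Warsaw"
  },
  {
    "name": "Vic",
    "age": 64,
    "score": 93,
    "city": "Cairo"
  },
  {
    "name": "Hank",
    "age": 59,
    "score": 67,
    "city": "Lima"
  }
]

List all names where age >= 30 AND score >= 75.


Checking both conditions:
  Quinn (age=41, score=87) -> YES
  Rosa (age=34, score=75) -> YES
  Olivia (age=33, score=53) -> no
  Tina (age=46, score=94) -> YES
  Zane (age=36, score=59) -> no
  Vic (age=64, score=93) -> YES
  Hank (age=59, score=67) -> no


ANSWER: Quinn, Rosa, Tina, Vic


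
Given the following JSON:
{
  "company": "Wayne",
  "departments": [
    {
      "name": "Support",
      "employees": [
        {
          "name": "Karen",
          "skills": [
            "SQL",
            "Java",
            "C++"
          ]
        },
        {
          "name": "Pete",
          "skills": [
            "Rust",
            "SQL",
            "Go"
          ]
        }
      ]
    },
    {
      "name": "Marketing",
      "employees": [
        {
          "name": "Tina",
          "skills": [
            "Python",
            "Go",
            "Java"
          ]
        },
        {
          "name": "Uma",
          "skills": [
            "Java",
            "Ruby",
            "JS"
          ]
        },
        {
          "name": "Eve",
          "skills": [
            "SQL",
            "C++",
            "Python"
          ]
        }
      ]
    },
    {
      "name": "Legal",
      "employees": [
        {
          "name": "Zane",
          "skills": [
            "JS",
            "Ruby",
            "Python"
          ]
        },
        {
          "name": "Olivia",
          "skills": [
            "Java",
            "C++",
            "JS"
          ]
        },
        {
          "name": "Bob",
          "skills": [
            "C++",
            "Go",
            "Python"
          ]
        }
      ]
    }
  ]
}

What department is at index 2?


Path: departments[2].name
Value: Legal

ANSWER: Legal


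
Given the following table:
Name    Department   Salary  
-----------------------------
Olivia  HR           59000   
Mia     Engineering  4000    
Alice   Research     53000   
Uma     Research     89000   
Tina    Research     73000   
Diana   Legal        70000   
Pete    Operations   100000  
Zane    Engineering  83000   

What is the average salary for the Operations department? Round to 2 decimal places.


Operations department members:
  Pete: 100000
Sum = 100000
Count = 1
Average = 100000 / 1 = 100000.00

ANSWER: 100000.00


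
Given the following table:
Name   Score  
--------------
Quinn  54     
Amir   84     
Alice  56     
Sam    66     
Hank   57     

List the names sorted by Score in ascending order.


Sorting by Score (ascending):
  Quinn: 54
  Alice: 56
  Hank: 57
  Sam: 66
  Amir: 84


ANSWER: Quinn, Alice, Hank, Sam, Amir


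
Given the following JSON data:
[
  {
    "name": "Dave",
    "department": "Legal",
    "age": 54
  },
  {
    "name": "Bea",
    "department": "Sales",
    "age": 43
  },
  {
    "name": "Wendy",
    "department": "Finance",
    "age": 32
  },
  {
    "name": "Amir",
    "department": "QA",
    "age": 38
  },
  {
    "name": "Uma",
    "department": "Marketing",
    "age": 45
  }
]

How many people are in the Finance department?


Scanning records for department = Finance
  Record 2: Wendy
Count: 1

ANSWER: 1


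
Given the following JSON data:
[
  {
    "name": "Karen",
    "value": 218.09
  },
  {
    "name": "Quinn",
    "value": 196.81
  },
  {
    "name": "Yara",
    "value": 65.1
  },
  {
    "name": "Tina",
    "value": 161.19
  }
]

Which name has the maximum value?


Comparing values:
  Karen: 218.09
  Quinn: 196.81
  Yara: 65.1
  Tina: 161.19
Maximum: Karen (218.09)

ANSWER: Karen


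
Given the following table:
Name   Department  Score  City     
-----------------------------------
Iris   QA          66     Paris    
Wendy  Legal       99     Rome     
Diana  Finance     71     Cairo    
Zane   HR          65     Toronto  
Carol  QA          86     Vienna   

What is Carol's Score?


Row 5: Carol
Score = 86

ANSWER: 86


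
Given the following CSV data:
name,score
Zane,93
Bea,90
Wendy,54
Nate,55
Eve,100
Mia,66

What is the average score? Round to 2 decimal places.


Scores: 93, 90, 54, 55, 100, 66
Sum = 458
Count = 6
Average = 458 / 6 = 76.33

ANSWER: 76.33


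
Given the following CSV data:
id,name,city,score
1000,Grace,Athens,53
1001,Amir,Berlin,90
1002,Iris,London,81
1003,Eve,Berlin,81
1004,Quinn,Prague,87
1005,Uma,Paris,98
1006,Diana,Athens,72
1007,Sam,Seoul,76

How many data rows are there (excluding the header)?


Counting rows (excluding header):
Header: id,name,city,score
Data rows: 8

ANSWER: 8


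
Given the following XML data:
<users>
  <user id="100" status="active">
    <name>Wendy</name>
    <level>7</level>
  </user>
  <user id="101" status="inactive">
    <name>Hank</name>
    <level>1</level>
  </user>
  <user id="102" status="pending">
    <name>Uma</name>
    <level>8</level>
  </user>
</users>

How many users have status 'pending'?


Counting users with status='pending':
  Uma (id=102) -> MATCH
Count: 1

ANSWER: 1


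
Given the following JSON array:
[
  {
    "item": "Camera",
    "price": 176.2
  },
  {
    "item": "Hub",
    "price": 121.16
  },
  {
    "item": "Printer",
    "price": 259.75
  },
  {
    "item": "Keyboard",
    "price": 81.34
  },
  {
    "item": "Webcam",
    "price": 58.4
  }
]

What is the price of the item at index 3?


Array index 3 -> Keyboard
price = 81.34

ANSWER: 81.34


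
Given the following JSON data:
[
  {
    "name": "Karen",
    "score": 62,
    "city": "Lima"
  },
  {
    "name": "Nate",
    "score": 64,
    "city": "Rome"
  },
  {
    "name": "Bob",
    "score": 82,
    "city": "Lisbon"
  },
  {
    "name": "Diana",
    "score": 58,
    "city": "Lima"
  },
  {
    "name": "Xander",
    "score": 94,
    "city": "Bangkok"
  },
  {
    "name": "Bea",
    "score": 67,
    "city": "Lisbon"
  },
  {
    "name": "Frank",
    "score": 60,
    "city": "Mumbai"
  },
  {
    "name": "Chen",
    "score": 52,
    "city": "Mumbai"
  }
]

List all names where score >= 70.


Filtering records where score >= 70:
  Karen (score=62) -> no
  Nate (score=64) -> no
  Bob (score=82) -> YES
  Diana (score=58) -> no
  Xander (score=94) -> YES
  Bea (score=67) -> no
  Frank (score=60) -> no
  Chen (score=52) -> no


ANSWER: Bob, Xander


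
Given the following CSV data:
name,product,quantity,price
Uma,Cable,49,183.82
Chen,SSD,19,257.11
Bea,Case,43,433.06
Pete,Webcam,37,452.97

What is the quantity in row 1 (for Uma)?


Row 1: Uma
Column 'quantity' = 49

ANSWER: 49


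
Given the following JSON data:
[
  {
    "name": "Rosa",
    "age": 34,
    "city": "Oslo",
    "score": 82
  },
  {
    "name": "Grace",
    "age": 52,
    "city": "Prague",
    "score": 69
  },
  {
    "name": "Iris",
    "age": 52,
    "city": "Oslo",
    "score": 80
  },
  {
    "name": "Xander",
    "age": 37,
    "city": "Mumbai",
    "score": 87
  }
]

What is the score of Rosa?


Looking up record where name = Rosa
Record index: 0
Field 'score' = 82

ANSWER: 82


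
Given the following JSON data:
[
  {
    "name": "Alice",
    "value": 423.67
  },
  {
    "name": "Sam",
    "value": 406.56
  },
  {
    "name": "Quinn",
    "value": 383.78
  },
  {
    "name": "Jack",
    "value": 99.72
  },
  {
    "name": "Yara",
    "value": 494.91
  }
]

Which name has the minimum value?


Comparing values:
  Alice: 423.67
  Sam: 406.56
  Quinn: 383.78
  Jack: 99.72
  Yara: 494.91
Minimum: Jack (99.72)

ANSWER: Jack


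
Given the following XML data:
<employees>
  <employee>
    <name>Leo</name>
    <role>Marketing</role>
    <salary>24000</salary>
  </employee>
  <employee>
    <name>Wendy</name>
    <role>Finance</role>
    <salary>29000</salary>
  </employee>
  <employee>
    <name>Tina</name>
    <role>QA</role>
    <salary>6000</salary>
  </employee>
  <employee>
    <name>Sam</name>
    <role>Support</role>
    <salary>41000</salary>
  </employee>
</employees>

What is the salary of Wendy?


Searching for <employee> with <name>Wendy</name>
Found at position 2
<salary>29000</salary>

ANSWER: 29000


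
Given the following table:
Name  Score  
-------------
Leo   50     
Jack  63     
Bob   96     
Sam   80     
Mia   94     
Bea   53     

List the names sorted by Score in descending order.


Sorting by Score (descending):
  Bob: 96
  Mia: 94
  Sam: 80
  Jack: 63
  Bea: 53
  Leo: 50


ANSWER: Bob, Mia, Sam, Jack, Bea, Leo


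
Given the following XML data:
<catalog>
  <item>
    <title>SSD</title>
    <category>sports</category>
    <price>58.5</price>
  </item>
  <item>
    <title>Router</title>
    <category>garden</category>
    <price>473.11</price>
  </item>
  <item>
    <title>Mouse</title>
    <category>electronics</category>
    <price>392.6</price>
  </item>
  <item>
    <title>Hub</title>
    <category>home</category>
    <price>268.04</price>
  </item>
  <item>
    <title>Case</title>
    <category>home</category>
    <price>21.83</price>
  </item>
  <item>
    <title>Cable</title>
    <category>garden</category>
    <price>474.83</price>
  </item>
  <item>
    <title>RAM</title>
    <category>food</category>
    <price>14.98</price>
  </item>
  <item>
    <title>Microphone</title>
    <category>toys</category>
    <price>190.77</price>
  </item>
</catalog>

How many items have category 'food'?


Scanning <item> elements for <category>food</category>:
  Item 7: RAM -> MATCH
Count: 1

ANSWER: 1


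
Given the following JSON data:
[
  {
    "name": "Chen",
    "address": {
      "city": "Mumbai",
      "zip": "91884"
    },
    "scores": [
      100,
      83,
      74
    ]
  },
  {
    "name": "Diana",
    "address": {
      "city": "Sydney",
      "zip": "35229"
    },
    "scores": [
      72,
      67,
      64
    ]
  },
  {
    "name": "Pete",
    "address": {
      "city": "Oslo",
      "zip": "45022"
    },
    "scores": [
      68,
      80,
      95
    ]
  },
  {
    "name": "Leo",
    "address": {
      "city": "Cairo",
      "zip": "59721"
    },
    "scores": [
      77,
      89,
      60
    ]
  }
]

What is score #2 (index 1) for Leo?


Path: records[3].scores[1]
Value: 89

ANSWER: 89


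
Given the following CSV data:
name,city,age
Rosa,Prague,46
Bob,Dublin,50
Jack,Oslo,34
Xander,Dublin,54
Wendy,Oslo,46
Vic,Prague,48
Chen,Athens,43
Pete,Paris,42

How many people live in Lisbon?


Scanning city column for 'Lisbon':
Total matches: 0

ANSWER: 0


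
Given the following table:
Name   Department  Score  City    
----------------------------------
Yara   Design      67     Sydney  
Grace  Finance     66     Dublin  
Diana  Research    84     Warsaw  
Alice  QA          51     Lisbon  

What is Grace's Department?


Row 2: Grace
Department = Finance

ANSWER: Finance


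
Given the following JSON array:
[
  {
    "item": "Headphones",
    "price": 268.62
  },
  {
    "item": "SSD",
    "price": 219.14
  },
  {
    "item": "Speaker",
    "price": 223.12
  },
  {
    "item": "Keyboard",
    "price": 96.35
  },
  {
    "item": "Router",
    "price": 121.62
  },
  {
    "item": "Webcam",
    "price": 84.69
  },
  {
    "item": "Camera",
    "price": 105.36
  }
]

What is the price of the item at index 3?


Array index 3 -> Keyboard
price = 96.35

ANSWER: 96.35


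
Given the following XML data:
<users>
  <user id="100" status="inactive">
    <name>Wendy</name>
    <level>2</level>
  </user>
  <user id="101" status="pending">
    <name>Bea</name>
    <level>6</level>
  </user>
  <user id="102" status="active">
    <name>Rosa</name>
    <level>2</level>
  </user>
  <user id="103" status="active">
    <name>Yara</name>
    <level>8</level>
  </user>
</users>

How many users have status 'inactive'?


Counting users with status='inactive':
  Wendy (id=100) -> MATCH
Count: 1

ANSWER: 1


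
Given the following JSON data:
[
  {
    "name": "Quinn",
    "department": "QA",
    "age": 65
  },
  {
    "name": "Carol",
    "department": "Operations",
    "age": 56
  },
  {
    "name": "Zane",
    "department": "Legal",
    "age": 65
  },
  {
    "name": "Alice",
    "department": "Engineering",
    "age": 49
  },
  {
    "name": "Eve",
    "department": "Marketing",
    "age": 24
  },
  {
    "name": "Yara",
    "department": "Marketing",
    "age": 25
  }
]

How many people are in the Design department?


Scanning records for department = Design
  No matches found
Count: 0

ANSWER: 0


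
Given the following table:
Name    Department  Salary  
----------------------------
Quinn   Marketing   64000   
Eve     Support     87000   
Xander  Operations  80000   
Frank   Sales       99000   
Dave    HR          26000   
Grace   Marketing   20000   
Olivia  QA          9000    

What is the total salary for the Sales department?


Sales department members:
  Frank: 99000
Total = 99000 = 99000

ANSWER: 99000


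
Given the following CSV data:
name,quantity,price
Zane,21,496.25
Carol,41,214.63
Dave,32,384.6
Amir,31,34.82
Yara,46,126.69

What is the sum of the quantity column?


Values in 'quantity' column:
  Row 1: 21
  Row 2: 41
  Row 3: 32
  Row 4: 31
  Row 5: 46
Sum = 21 + 41 + 32 + 31 + 46 = 171

ANSWER: 171


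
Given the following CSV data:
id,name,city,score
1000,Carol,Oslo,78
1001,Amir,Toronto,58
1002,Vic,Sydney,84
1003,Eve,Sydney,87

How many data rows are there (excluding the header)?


Counting rows (excluding header):
Header: id,name,city,score
Data rows: 4

ANSWER: 4


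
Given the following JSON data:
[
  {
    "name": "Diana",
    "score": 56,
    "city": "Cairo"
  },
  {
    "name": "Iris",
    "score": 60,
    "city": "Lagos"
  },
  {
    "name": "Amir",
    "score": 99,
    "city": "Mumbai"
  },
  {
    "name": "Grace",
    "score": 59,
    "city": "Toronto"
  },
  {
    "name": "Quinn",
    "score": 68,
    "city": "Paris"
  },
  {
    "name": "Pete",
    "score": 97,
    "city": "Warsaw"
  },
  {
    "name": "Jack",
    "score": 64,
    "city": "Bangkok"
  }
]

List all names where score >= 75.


Filtering records where score >= 75:
  Diana (score=56) -> no
  Iris (score=60) -> no
  Amir (score=99) -> YES
  Grace (score=59) -> no
  Quinn (score=68) -> no
  Pete (score=97) -> YES
  Jack (score=64) -> no


ANSWER: Amir, Pete


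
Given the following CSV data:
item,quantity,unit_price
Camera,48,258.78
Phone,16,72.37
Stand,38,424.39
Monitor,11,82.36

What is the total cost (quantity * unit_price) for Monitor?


Row: Monitor
quantity = 11
unit_price = 82.36
total = 11 * 82.36 = 905.96

ANSWER: 905.96


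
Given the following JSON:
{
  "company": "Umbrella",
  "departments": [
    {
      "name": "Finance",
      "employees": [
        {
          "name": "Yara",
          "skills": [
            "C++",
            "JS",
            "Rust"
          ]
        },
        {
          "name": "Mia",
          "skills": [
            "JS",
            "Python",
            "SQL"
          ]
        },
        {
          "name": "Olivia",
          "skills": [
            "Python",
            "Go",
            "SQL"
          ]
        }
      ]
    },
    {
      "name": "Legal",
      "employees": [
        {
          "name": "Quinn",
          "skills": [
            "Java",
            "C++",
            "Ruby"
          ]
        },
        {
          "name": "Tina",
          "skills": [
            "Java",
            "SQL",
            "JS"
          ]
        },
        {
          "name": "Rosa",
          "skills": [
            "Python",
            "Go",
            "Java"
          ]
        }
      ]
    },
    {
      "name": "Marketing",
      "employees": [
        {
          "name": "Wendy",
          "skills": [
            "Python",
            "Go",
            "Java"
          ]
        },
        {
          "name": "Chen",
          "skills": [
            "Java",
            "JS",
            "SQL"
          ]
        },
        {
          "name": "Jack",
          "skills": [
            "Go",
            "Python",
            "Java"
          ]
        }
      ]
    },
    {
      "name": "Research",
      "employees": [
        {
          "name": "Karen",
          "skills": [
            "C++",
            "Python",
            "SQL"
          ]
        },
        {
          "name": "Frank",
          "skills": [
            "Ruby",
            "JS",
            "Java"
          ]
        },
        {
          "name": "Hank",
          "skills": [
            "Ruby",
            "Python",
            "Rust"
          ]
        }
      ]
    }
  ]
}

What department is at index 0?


Path: departments[0].name
Value: Finance

ANSWER: Finance


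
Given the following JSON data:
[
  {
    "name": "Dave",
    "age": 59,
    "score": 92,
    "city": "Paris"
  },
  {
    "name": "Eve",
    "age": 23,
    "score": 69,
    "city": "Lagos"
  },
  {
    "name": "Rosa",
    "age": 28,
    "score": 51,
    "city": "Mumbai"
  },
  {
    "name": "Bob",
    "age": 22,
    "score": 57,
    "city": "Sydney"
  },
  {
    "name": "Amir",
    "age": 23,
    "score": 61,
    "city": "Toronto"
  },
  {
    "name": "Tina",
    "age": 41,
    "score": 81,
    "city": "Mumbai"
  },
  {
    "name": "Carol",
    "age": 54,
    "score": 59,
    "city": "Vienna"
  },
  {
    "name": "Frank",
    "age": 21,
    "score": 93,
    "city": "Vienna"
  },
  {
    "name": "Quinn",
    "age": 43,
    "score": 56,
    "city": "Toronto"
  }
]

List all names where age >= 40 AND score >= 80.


Checking both conditions:
  Dave (age=59, score=92) -> YES
  Eve (age=23, score=69) -> no
  Rosa (age=28, score=51) -> no
  Bob (age=22, score=57) -> no
  Amir (age=23, score=61) -> no
  Tina (age=41, score=81) -> YES
  Carol (age=54, score=59) -> no
  Frank (age=21, score=93) -> no
  Quinn (age=43, score=56) -> no


ANSWER: Dave, Tina


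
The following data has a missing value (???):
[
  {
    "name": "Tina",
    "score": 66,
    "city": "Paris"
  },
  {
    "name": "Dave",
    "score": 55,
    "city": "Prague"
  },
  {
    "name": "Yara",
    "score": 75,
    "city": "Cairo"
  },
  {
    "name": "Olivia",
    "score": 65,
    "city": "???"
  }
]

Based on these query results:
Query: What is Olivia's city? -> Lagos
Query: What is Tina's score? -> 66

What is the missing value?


The missing value is Olivia's city
From query: Olivia's city = Lagos

ANSWER: Lagos


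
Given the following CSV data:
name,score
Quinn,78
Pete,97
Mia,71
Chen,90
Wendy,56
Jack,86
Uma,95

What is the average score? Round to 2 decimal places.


Scores: 78, 97, 71, 90, 56, 86, 95
Sum = 573
Count = 7
Average = 573 / 7 = 81.86

ANSWER: 81.86


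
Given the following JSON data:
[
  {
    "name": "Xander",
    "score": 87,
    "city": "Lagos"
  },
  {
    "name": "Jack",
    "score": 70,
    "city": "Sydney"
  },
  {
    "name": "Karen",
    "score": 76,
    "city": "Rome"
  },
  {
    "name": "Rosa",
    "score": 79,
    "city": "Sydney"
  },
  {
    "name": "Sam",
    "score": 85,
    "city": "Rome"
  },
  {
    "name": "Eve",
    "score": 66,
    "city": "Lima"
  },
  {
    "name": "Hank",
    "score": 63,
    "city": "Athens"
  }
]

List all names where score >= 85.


Filtering records where score >= 85:
  Xander (score=87) -> YES
  Jack (score=70) -> no
  Karen (score=76) -> no
  Rosa (score=79) -> no
  Sam (score=85) -> YES
  Eve (score=66) -> no
  Hank (score=63) -> no


ANSWER: Xander, Sam


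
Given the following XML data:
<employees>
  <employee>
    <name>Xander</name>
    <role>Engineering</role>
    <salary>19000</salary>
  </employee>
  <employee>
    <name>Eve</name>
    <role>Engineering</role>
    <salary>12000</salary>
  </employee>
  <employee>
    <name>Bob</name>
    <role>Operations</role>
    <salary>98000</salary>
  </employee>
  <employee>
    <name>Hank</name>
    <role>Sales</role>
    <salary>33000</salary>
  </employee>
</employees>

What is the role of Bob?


Searching for <employee> with <name>Bob</name>
Found at position 3
<role>Operations</role>

ANSWER: Operations


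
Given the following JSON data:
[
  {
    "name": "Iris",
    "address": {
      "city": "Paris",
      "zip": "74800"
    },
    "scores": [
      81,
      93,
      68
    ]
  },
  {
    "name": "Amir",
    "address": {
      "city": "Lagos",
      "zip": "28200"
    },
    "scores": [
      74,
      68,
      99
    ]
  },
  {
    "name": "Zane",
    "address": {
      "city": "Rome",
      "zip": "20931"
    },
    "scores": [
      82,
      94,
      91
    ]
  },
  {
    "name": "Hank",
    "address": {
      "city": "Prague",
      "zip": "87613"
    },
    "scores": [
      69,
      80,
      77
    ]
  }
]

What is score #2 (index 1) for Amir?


Path: records[1].scores[1]
Value: 68

ANSWER: 68


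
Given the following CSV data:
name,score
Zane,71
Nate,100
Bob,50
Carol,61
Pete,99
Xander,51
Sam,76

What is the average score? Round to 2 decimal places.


Scores: 71, 100, 50, 61, 99, 51, 76
Sum = 508
Count = 7
Average = 508 / 7 = 72.57

ANSWER: 72.57


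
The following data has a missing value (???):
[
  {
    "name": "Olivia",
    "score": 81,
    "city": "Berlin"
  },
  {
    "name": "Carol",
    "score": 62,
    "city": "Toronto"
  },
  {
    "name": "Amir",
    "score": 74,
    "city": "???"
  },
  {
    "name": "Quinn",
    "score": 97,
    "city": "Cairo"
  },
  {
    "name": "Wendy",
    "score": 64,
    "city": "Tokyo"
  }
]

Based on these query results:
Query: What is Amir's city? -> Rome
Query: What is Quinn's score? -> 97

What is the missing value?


The missing value is Amir's city
From query: Amir's city = Rome

ANSWER: Rome


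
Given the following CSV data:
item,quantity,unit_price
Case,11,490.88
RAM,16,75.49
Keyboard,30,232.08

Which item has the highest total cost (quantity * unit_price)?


Computing row totals:
  Case: 5399.68
  RAM: 1207.84
  Keyboard: 6962.4
Maximum: Keyboard (6962.4)

ANSWER: Keyboard


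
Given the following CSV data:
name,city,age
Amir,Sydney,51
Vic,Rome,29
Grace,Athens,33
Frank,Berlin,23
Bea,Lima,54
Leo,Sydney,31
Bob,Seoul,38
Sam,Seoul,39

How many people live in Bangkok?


Scanning city column for 'Bangkok':
Total matches: 0

ANSWER: 0


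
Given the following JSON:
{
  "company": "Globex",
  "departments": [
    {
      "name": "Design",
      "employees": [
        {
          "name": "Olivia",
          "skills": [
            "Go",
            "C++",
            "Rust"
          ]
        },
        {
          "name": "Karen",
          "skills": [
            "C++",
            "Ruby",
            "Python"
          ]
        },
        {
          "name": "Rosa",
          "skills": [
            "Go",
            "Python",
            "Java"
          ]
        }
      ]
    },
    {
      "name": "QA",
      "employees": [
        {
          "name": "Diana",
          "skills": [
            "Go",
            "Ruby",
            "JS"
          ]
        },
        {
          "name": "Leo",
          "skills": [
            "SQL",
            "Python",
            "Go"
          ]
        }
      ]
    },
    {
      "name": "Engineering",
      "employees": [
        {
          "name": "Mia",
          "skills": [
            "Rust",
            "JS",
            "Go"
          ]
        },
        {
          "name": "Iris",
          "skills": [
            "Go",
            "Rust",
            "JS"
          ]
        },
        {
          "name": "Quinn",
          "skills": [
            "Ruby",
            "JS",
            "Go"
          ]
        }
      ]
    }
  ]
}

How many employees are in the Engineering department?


Path: departments[2].employees
Count: 3

ANSWER: 3


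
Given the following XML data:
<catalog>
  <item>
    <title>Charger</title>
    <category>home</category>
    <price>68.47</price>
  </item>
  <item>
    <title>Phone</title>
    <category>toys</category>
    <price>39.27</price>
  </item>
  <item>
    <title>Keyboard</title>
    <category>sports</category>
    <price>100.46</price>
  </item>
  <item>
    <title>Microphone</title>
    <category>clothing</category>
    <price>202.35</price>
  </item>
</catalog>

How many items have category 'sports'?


Scanning <item> elements for <category>sports</category>:
  Item 3: Keyboard -> MATCH
Count: 1

ANSWER: 1


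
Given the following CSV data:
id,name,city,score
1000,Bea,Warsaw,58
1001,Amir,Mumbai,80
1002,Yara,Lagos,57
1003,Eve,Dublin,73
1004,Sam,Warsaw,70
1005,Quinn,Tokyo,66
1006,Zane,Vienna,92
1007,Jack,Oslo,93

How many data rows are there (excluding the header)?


Counting rows (excluding header):
Header: id,name,city,score
Data rows: 8

ANSWER: 8


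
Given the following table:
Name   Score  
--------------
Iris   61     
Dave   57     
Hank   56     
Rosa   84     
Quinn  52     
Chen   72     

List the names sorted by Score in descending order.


Sorting by Score (descending):
  Rosa: 84
  Chen: 72
  Iris: 61
  Dave: 57
  Hank: 56
  Quinn: 52


ANSWER: Rosa, Chen, Iris, Dave, Hank, Quinn


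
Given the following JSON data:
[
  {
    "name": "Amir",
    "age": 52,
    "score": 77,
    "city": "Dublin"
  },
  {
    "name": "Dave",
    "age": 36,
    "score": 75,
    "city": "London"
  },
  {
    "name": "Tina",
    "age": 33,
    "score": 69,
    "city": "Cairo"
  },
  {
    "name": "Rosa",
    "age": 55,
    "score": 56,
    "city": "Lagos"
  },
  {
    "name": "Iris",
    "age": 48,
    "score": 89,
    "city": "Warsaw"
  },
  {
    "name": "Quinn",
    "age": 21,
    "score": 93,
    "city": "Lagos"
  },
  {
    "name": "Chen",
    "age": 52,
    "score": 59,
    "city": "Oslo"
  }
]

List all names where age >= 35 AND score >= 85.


Checking both conditions:
  Amir (age=52, score=77) -> no
  Dave (age=36, score=75) -> no
  Tina (age=33, score=69) -> no
  Rosa (age=55, score=56) -> no
  Iris (age=48, score=89) -> YES
  Quinn (age=21, score=93) -> no
  Chen (age=52, score=59) -> no


ANSWER: Iris


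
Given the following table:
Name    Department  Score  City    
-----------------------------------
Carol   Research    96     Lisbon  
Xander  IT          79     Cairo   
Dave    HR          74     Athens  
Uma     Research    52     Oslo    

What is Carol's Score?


Row 1: Carol
Score = 96

ANSWER: 96


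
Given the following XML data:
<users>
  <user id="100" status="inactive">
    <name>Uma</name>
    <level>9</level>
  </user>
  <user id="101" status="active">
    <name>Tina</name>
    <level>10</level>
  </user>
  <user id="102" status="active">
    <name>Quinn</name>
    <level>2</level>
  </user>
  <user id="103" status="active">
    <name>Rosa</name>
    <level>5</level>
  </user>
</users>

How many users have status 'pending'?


Counting users with status='pending':
Count: 0

ANSWER: 0


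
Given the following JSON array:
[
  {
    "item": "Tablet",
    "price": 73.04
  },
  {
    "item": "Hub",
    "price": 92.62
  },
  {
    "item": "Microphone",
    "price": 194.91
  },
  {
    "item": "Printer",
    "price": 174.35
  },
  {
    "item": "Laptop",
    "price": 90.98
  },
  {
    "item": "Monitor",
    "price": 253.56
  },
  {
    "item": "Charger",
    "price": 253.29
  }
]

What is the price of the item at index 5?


Array index 5 -> Monitor
price = 253.56

ANSWER: 253.56


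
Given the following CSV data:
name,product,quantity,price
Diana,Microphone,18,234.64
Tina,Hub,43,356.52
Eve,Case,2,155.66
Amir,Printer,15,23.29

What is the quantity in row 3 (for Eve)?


Row 3: Eve
Column 'quantity' = 2

ANSWER: 2


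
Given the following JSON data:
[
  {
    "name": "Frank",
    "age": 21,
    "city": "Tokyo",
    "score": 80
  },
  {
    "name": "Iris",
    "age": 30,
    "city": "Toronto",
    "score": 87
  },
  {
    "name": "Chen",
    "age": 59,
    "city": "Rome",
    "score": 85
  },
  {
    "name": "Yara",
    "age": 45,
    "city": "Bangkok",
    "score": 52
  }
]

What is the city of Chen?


Looking up record where name = Chen
Record index: 2
Field 'city' = Rome

ANSWER: Rome


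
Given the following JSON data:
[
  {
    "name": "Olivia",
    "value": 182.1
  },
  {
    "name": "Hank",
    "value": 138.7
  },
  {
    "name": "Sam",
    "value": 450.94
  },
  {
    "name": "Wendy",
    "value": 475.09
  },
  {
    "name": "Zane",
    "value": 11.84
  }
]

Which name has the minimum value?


Comparing values:
  Olivia: 182.1
  Hank: 138.7
  Sam: 450.94
  Wendy: 475.09
  Zane: 11.84
Minimum: Zane (11.84)

ANSWER: Zane


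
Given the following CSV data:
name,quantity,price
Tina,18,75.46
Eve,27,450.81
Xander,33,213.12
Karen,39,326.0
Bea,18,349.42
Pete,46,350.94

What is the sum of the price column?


Values in 'price' column:
  Row 1: 75.46
  Row 2: 450.81
  Row 3: 213.12
  Row 4: 326.0
  Row 5: 349.42
  Row 6: 350.94
Sum = 75.46 + 450.81 + 213.12 + 326.0 + 349.42 + 350.94 = 1765.75

ANSWER: 1765.75


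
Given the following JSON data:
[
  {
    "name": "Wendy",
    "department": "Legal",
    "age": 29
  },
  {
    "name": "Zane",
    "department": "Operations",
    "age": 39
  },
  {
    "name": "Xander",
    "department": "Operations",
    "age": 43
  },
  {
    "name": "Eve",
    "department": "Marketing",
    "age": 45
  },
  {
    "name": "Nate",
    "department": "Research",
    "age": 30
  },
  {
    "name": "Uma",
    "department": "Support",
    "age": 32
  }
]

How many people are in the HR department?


Scanning records for department = HR
  No matches found
Count: 0

ANSWER: 0


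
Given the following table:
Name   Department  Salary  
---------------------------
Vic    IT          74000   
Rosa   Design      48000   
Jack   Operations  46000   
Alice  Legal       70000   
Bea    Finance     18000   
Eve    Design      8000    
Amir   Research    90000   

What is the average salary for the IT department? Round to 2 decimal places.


IT department members:
  Vic: 74000
Sum = 74000
Count = 1
Average = 74000 / 1 = 74000.00

ANSWER: 74000.00


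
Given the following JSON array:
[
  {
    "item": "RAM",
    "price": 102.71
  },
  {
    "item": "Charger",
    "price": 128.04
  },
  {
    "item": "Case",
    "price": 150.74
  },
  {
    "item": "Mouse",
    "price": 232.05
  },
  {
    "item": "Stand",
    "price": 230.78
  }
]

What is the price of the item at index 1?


Array index 1 -> Charger
price = 128.04

ANSWER: 128.04


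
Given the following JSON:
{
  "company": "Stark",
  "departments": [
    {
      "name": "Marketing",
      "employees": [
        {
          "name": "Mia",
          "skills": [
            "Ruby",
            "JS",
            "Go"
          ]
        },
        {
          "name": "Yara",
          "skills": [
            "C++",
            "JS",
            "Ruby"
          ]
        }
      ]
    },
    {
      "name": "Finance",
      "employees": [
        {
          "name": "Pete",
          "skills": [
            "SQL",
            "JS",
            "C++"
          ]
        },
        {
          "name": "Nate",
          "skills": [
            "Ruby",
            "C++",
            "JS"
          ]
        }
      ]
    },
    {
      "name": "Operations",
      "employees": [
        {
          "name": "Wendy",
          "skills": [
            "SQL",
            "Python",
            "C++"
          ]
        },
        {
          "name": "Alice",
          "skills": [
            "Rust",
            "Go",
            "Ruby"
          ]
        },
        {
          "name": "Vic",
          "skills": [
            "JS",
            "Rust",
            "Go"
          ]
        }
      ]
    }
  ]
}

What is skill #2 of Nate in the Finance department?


Path: departments[1].employees[1].skills[1]
Value: C++

ANSWER: C++


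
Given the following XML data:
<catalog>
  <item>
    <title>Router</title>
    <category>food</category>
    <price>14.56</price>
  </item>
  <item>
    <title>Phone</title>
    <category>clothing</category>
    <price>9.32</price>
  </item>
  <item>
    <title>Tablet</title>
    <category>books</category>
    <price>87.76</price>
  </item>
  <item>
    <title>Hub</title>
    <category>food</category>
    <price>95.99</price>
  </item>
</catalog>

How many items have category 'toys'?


Scanning <item> elements for <category>toys</category>:
Count: 0

ANSWER: 0


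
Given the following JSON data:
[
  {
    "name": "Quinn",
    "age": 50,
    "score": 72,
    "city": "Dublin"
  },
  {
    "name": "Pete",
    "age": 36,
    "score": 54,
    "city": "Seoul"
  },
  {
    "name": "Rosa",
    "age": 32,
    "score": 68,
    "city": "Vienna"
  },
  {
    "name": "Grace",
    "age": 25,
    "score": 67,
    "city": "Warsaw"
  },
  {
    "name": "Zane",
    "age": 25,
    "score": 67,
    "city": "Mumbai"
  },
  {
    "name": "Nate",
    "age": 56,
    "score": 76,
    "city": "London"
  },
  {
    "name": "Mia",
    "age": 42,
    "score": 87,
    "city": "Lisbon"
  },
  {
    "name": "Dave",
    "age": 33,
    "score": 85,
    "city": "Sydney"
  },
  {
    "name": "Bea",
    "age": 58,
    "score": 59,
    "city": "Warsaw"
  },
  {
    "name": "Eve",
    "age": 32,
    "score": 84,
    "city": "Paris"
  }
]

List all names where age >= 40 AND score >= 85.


Checking both conditions:
  Quinn (age=50, score=72) -> no
  Pete (age=36, score=54) -> no
  Rosa (age=32, score=68) -> no
  Grace (age=25, score=67) -> no
  Zane (age=25, score=67) -> no
  Nate (age=56, score=76) -> no
  Mia (age=42, score=87) -> YES
  Dave (age=33, score=85) -> no
  Bea (age=58, score=59) -> no
  Eve (age=32, score=84) -> no


ANSWER: Mia


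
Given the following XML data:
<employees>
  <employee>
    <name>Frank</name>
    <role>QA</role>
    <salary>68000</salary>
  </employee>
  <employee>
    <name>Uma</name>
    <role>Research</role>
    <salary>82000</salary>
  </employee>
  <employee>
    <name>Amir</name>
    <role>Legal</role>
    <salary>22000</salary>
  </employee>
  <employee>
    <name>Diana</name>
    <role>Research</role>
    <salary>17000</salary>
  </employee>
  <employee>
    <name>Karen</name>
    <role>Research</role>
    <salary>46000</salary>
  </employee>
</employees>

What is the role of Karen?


Searching for <employee> with <name>Karen</name>
Found at position 5
<role>Research</role>

ANSWER: Research


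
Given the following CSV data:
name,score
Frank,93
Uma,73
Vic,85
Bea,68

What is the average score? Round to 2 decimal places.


Scores: 93, 73, 85, 68
Sum = 319
Count = 4
Average = 319 / 4 = 79.75

ANSWER: 79.75


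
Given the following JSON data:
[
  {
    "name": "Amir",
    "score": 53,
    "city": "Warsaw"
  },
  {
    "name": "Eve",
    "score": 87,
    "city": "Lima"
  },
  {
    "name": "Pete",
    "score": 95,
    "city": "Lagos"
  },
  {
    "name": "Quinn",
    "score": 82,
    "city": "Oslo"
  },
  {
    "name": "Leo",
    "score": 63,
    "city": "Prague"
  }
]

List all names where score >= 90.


Filtering records where score >= 90:
  Amir (score=53) -> no
  Eve (score=87) -> no
  Pete (score=95) -> YES
  Quinn (score=82) -> no
  Leo (score=63) -> no


ANSWER: Pete


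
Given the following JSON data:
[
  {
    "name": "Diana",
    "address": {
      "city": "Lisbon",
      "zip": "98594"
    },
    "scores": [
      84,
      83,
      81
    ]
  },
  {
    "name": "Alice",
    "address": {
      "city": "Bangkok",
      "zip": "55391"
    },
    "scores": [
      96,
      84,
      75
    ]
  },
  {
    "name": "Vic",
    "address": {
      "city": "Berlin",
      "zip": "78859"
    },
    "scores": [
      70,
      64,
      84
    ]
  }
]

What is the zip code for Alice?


Path: records[1].address.zip
Value: 55391

ANSWER: 55391


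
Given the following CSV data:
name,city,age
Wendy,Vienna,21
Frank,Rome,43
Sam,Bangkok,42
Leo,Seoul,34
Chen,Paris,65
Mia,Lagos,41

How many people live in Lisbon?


Scanning city column for 'Lisbon':
Total matches: 0

ANSWER: 0


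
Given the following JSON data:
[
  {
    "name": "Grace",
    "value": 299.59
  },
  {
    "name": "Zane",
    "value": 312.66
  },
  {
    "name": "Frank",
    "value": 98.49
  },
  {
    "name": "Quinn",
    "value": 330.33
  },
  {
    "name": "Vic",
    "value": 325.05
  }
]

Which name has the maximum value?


Comparing values:
  Grace: 299.59
  Zane: 312.66
  Frank: 98.49
  Quinn: 330.33
  Vic: 325.05
Maximum: Quinn (330.33)

ANSWER: Quinn


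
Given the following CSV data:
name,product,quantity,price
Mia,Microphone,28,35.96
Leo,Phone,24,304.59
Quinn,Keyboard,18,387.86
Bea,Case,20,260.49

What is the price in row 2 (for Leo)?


Row 2: Leo
Column 'price' = 304.59

ANSWER: 304.59


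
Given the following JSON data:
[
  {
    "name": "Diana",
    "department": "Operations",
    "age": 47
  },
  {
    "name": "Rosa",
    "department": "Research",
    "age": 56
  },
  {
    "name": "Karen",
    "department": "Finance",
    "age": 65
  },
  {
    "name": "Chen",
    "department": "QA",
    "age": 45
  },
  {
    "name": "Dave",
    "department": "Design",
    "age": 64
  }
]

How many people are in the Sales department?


Scanning records for department = Sales
  No matches found
Count: 0

ANSWER: 0


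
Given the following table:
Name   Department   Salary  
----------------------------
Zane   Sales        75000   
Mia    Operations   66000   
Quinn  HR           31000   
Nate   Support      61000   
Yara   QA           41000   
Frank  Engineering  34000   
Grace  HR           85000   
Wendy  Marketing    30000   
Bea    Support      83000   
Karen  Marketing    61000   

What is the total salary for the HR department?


HR department members:
  Quinn: 31000
  Grace: 85000
Total = 31000 + 85000 = 116000

ANSWER: 116000


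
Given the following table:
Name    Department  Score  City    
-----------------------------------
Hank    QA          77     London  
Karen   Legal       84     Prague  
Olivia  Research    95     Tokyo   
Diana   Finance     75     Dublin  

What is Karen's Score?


Row 2: Karen
Score = 84

ANSWER: 84


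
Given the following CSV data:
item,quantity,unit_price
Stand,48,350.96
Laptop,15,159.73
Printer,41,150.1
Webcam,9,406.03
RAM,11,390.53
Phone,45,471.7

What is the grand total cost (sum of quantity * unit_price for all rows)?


Computing row totals:
  Stand: 48 * 350.96 = 16846.08
  Laptop: 15 * 159.73 = 2395.95
  Printer: 41 * 150.1 = 6154.1
  Webcam: 9 * 406.03 = 3654.27
  RAM: 11 * 390.53 = 4295.83
  Phone: 45 * 471.7 = 21226.5
Grand total = 16846.08 + 2395.95 + 6154.1 + 3654.27 + 4295.83 + 21226.5 = 54572.73

ANSWER: 54572.73


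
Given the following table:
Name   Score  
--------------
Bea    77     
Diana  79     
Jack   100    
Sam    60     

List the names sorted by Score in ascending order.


Sorting by Score (ascending):
  Sam: 60
  Bea: 77
  Diana: 79
  Jack: 100


ANSWER: Sam, Bea, Diana, Jack


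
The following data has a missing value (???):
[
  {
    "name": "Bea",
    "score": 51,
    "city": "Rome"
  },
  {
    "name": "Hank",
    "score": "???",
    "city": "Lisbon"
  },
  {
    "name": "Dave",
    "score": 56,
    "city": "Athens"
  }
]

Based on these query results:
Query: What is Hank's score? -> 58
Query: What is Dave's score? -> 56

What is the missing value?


The missing value is Hank's score
From query: Hank's score = 58

ANSWER: 58


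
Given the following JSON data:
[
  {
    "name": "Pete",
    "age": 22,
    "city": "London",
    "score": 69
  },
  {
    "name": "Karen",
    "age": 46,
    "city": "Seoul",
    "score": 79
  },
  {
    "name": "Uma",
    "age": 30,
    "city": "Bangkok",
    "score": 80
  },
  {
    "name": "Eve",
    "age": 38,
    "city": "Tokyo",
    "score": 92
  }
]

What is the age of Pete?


Looking up record where name = Pete
Record index: 0
Field 'age' = 22

ANSWER: 22
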